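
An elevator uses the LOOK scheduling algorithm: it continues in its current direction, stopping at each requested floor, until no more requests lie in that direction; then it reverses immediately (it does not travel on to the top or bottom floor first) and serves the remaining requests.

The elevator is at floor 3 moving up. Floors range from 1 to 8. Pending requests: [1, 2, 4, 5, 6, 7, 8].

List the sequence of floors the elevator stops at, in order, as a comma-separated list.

Current: 3, moving UP
Serve above first (ascending): [4, 5, 6, 7, 8]
Then reverse, serve below (descending): [2, 1]

Answer: 4, 5, 6, 7, 8, 2, 1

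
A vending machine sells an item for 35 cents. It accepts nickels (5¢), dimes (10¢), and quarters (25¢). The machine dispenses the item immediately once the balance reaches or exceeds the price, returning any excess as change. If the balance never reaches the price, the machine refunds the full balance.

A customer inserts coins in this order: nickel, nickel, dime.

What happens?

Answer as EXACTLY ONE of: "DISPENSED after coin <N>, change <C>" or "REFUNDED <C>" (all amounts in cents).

Answer: REFUNDED 20

Derivation:
Price: 35¢
Coin 1 (nickel, 5¢): balance = 5¢
Coin 2 (nickel, 5¢): balance = 10¢
Coin 3 (dime, 10¢): balance = 20¢
All coins inserted, balance 20¢ < price 35¢ → REFUND 20¢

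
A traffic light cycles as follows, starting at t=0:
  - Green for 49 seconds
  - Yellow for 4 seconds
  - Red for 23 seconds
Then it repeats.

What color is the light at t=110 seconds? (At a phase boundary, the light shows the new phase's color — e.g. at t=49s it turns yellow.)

Cycle length = 49 + 4 + 23 = 76s
t = 110, phase_t = 110 mod 76 = 34
34 < 49 (green end) → GREEN

Answer: green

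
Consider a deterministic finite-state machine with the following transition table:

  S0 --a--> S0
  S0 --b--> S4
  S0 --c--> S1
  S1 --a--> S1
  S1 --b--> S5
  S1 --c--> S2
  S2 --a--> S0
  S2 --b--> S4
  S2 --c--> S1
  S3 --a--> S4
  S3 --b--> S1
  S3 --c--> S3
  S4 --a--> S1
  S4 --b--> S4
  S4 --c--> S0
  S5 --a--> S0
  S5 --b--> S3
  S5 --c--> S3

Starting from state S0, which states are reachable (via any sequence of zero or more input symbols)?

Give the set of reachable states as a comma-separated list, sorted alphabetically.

BFS from S0:
  visit S0: S0--a-->S0 (seen), S0--b-->S4 (new), S0--c-->S1 (new)
  visit S4: S4--a-->S1 (seen), S4--b-->S4 (seen), S4--c-->S0 (seen)
  visit S1: S1--a-->S1 (seen), S1--b-->S5 (new), S1--c-->S2 (new)
  visit S5: S5--a-->S0 (seen), S5--b-->S3 (new), S5--c-->S3 (seen)
  visit S2: S2--a-->S0 (seen), S2--b-->S4 (seen), S2--c-->S1 (seen)
  visit S3: S3--a-->S4 (seen), S3--b-->S1 (seen), S3--c-->S3 (seen)

Answer: S0, S1, S2, S3, S4, S5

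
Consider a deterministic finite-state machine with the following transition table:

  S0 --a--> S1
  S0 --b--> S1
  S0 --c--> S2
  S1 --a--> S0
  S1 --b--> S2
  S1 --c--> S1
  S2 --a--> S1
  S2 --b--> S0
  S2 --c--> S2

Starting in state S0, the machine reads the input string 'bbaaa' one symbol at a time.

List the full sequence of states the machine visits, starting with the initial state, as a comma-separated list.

Answer: S0, S1, S2, S1, S0, S1

Derivation:
Start: S0
  read 'b': S0 --b--> S1
  read 'b': S1 --b--> S2
  read 'a': S2 --a--> S1
  read 'a': S1 --a--> S0
  read 'a': S0 --a--> S1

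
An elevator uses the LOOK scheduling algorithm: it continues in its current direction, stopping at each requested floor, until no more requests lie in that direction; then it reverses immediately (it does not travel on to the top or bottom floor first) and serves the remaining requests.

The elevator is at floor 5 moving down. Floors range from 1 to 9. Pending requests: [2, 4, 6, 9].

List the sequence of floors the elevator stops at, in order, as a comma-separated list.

Current: 5, moving DOWN
Serve below first (descending): [4, 2]
Then reverse, serve above (ascending): [6, 9]

Answer: 4, 2, 6, 9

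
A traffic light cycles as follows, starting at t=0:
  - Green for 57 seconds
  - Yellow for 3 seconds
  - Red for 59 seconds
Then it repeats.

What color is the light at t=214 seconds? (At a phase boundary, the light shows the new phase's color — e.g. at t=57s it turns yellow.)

Cycle length = 57 + 3 + 59 = 119s
t = 214, phase_t = 214 mod 119 = 95
95 >= 60 → RED

Answer: red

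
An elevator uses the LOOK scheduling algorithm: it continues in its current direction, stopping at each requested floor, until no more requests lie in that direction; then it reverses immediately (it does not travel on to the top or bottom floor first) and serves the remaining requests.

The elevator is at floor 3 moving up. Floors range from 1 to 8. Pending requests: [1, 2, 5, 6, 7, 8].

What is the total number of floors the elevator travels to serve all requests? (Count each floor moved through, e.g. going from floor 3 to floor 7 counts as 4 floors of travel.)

Start at floor 3 moving up, LOOK stop order: [5, 6, 7, 8, 2, 1]
  3 → 5: |5-3| = 2, total = 2
  5 → 6: |6-5| = 1, total = 3
  6 → 7: |7-6| = 1, total = 4
  7 → 8: |8-7| = 1, total = 5
  8 → 2: |2-8| = 6, total = 11
  2 → 1: |1-2| = 1, total = 12

Answer: 12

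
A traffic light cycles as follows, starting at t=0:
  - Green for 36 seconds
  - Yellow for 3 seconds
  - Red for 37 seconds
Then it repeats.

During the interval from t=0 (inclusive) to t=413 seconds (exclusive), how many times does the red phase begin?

Answer: 5

Derivation:
Cycle = 36+3+37 = 76s
red phase starts at t = k*76 + 39 for k=0,1,2,...
Need k*76+39 < 413 → k < 4.921
k ∈ {0, ..., 4} → 5 starts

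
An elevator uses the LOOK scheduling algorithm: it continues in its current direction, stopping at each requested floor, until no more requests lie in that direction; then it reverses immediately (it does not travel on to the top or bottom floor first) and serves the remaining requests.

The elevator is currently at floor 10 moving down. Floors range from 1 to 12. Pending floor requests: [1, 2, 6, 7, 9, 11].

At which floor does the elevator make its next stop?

Answer: 9

Derivation:
Current floor: 10, direction: down
Requests above: [11]
Requests below: [1, 2, 6, 7, 9]
Moving down and requests lie below → nearest below is max([1, 2, 6, 7, 9]) = 9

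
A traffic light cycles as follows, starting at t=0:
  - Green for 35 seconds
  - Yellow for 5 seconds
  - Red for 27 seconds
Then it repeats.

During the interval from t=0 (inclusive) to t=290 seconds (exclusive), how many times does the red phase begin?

Cycle = 35+5+27 = 67s
red phase starts at t = k*67 + 40 for k=0,1,2,...
Need k*67+40 < 290 → k < 3.731
k ∈ {0, ..., 3} → 4 starts

Answer: 4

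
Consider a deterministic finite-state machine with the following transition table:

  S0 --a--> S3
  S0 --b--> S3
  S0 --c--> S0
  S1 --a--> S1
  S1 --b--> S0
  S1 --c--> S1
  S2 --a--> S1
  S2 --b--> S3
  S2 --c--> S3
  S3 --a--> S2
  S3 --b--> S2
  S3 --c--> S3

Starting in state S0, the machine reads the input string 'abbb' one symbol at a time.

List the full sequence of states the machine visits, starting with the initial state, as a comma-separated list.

Answer: S0, S3, S2, S3, S2

Derivation:
Start: S0
  read 'a': S0 --a--> S3
  read 'b': S3 --b--> S2
  read 'b': S2 --b--> S3
  read 'b': S3 --b--> S2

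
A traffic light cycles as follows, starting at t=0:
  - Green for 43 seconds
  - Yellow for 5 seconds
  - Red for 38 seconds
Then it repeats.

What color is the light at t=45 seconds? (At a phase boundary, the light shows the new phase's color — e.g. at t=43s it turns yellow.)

Answer: yellow

Derivation:
Cycle length = 43 + 5 + 38 = 86s
t = 45, phase_t = 45 mod 86 = 45
43 <= 45 < 48 (yellow end) → YELLOW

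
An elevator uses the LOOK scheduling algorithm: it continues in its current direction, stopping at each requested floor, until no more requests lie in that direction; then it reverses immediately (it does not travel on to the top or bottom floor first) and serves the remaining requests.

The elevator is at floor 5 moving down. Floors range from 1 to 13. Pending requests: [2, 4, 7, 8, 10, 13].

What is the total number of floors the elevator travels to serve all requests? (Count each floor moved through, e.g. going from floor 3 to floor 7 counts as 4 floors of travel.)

Answer: 14

Derivation:
Start at floor 5 moving down, LOOK stop order: [4, 2, 7, 8, 10, 13]
  5 → 4: |4-5| = 1, total = 1
  4 → 2: |2-4| = 2, total = 3
  2 → 7: |7-2| = 5, total = 8
  7 → 8: |8-7| = 1, total = 9
  8 → 10: |10-8| = 2, total = 11
  10 → 13: |13-10| = 3, total = 14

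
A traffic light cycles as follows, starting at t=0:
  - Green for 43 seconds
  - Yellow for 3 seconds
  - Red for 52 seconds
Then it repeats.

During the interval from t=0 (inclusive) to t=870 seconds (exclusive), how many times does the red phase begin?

Answer: 9

Derivation:
Cycle = 43+3+52 = 98s
red phase starts at t = k*98 + 46 for k=0,1,2,...
Need k*98+46 < 870 → k < 8.408
k ∈ {0, ..., 8} → 9 starts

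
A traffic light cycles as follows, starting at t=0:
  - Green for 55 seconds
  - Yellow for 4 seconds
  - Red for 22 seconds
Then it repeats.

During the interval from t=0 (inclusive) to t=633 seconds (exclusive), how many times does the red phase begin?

Answer: 8

Derivation:
Cycle = 55+4+22 = 81s
red phase starts at t = k*81 + 59 for k=0,1,2,...
Need k*81+59 < 633 → k < 7.086
k ∈ {0, ..., 7} → 8 starts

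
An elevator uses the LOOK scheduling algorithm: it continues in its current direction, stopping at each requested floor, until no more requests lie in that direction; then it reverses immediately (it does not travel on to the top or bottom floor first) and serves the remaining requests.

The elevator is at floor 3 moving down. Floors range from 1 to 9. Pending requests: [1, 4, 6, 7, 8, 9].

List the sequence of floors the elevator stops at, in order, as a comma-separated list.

Answer: 1, 4, 6, 7, 8, 9

Derivation:
Current: 3, moving DOWN
Serve below first (descending): [1]
Then reverse, serve above (ascending): [4, 6, 7, 8, 9]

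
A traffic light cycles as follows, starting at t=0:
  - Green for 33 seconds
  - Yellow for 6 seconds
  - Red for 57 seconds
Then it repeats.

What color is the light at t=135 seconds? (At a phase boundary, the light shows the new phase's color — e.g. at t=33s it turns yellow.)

Answer: red

Derivation:
Cycle length = 33 + 6 + 57 = 96s
t = 135, phase_t = 135 mod 96 = 39
39 >= 39 → RED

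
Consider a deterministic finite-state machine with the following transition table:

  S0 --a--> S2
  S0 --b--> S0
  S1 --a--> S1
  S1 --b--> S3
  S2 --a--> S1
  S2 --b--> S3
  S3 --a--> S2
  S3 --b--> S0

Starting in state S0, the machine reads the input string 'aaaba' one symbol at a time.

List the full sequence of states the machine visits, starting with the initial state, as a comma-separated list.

Answer: S0, S2, S1, S1, S3, S2

Derivation:
Start: S0
  read 'a': S0 --a--> S2
  read 'a': S2 --a--> S1
  read 'a': S1 --a--> S1
  read 'b': S1 --b--> S3
  read 'a': S3 --a--> S2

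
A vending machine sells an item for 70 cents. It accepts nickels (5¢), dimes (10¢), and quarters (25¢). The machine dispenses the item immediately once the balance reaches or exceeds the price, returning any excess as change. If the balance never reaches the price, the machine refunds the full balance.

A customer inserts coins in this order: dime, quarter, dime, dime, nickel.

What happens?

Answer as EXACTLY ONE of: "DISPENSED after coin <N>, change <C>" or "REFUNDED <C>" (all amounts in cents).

Answer: REFUNDED 60

Derivation:
Price: 70¢
Coin 1 (dime, 10¢): balance = 10¢
Coin 2 (quarter, 25¢): balance = 35¢
Coin 3 (dime, 10¢): balance = 45¢
Coin 4 (dime, 10¢): balance = 55¢
Coin 5 (nickel, 5¢): balance = 60¢
All coins inserted, balance 60¢ < price 70¢ → REFUND 60¢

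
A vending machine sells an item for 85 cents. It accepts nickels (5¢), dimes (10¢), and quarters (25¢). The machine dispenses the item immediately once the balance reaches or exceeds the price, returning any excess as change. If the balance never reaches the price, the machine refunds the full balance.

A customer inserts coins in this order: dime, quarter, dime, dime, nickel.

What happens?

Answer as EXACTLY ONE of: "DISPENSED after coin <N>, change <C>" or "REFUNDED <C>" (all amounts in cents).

Answer: REFUNDED 60

Derivation:
Price: 85¢
Coin 1 (dime, 10¢): balance = 10¢
Coin 2 (quarter, 25¢): balance = 35¢
Coin 3 (dime, 10¢): balance = 45¢
Coin 4 (dime, 10¢): balance = 55¢
Coin 5 (nickel, 5¢): balance = 60¢
All coins inserted, balance 60¢ < price 85¢ → REFUND 60¢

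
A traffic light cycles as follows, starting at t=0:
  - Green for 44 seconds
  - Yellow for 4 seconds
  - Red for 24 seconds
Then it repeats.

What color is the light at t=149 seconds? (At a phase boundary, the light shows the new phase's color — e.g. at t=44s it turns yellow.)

Answer: green

Derivation:
Cycle length = 44 + 4 + 24 = 72s
t = 149, phase_t = 149 mod 72 = 5
5 < 44 (green end) → GREEN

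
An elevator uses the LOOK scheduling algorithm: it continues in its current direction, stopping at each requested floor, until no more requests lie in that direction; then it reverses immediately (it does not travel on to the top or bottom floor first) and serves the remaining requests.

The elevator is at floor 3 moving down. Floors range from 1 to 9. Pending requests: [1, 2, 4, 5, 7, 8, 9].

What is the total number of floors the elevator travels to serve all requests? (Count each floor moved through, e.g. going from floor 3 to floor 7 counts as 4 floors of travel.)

Start at floor 3 moving down, LOOK stop order: [2, 1, 4, 5, 7, 8, 9]
  3 → 2: |2-3| = 1, total = 1
  2 → 1: |1-2| = 1, total = 2
  1 → 4: |4-1| = 3, total = 5
  4 → 5: |5-4| = 1, total = 6
  5 → 7: |7-5| = 2, total = 8
  7 → 8: |8-7| = 1, total = 9
  8 → 9: |9-8| = 1, total = 10

Answer: 10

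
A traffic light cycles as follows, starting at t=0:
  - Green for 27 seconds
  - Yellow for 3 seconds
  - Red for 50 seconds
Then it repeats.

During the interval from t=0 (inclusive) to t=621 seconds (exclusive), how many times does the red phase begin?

Answer: 8

Derivation:
Cycle = 27+3+50 = 80s
red phase starts at t = k*80 + 30 for k=0,1,2,...
Need k*80+30 < 621 → k < 7.388
k ∈ {0, ..., 7} → 8 starts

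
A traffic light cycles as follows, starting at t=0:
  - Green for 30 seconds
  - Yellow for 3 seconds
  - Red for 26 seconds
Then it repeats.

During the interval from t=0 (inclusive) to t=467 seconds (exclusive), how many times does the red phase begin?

Cycle = 30+3+26 = 59s
red phase starts at t = k*59 + 33 for k=0,1,2,...
Need k*59+33 < 467 → k < 7.356
k ∈ {0, ..., 7} → 8 starts

Answer: 8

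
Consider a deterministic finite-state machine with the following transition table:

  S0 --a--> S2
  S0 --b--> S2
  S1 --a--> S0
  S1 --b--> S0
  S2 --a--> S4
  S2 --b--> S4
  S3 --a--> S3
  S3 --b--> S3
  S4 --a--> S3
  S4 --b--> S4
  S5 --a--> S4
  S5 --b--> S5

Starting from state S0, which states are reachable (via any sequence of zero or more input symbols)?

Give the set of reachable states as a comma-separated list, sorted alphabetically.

BFS from S0:
  visit S0: S0--a-->S2 (new), S0--b-->S2 (seen)
  visit S2: S2--a-->S4 (new), S2--b-->S4 (seen)
  visit S4: S4--a-->S3 (new), S4--b-->S4 (seen)
  visit S3: S3--a-->S3 (seen), S3--b-->S3 (seen)

Answer: S0, S2, S3, S4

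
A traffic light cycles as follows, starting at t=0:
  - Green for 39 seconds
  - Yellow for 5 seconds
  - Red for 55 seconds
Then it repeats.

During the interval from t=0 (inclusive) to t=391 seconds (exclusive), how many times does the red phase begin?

Answer: 4

Derivation:
Cycle = 39+5+55 = 99s
red phase starts at t = k*99 + 44 for k=0,1,2,...
Need k*99+44 < 391 → k < 3.505
k ∈ {0, ..., 3} → 4 starts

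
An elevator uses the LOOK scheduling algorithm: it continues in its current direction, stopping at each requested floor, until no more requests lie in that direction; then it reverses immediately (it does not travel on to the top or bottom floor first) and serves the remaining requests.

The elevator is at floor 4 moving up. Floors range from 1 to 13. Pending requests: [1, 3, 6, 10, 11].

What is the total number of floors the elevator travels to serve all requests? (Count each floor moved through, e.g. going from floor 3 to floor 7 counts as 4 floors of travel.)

Start at floor 4 moving up, LOOK stop order: [6, 10, 11, 3, 1]
  4 → 6: |6-4| = 2, total = 2
  6 → 10: |10-6| = 4, total = 6
  10 → 11: |11-10| = 1, total = 7
  11 → 3: |3-11| = 8, total = 15
  3 → 1: |1-3| = 2, total = 17

Answer: 17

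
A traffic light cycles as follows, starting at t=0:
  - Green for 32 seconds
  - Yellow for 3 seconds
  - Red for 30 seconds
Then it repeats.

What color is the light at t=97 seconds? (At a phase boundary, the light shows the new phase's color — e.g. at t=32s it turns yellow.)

Answer: yellow

Derivation:
Cycle length = 32 + 3 + 30 = 65s
t = 97, phase_t = 97 mod 65 = 32
32 <= 32 < 35 (yellow end) → YELLOW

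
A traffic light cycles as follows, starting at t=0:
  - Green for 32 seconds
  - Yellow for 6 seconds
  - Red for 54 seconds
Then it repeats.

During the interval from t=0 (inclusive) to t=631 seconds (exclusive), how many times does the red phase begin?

Cycle = 32+6+54 = 92s
red phase starts at t = k*92 + 38 for k=0,1,2,...
Need k*92+38 < 631 → k < 6.446
k ∈ {0, ..., 6} → 7 starts

Answer: 7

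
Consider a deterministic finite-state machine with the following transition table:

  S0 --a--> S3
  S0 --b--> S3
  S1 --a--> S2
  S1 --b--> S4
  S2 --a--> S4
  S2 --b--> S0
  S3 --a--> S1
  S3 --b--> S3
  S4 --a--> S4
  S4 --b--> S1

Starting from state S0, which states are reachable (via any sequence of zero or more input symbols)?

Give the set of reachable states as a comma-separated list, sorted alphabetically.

Answer: S0, S1, S2, S3, S4

Derivation:
BFS from S0:
  visit S0: S0--a-->S3 (new), S0--b-->S3 (seen)
  visit S3: S3--a-->S1 (new), S3--b-->S3 (seen)
  visit S1: S1--a-->S2 (new), S1--b-->S4 (new)
  visit S2: S2--a-->S4 (seen), S2--b-->S0 (seen)
  visit S4: S4--a-->S4 (seen), S4--b-->S1 (seen)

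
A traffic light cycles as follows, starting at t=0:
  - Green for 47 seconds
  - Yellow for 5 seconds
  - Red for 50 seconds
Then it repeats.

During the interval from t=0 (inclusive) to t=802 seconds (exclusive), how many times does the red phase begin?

Answer: 8

Derivation:
Cycle = 47+5+50 = 102s
red phase starts at t = k*102 + 52 for k=0,1,2,...
Need k*102+52 < 802 → k < 7.353
k ∈ {0, ..., 7} → 8 starts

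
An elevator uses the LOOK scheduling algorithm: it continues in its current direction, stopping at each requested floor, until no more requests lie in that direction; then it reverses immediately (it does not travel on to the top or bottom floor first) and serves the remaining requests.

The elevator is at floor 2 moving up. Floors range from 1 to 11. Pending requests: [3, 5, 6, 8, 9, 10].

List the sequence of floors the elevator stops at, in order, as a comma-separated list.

Current: 2, moving UP
Serve above first (ascending): [3, 5, 6, 8, 9, 10]
Then reverse, serve below (descending): []

Answer: 3, 5, 6, 8, 9, 10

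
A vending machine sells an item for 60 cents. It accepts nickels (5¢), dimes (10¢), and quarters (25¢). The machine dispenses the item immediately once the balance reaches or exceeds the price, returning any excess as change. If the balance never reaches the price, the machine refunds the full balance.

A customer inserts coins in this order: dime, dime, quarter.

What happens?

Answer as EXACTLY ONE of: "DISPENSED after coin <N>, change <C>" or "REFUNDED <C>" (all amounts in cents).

Price: 60¢
Coin 1 (dime, 10¢): balance = 10¢
Coin 2 (dime, 10¢): balance = 20¢
Coin 3 (quarter, 25¢): balance = 45¢
All coins inserted, balance 45¢ < price 60¢ → REFUND 45¢

Answer: REFUNDED 45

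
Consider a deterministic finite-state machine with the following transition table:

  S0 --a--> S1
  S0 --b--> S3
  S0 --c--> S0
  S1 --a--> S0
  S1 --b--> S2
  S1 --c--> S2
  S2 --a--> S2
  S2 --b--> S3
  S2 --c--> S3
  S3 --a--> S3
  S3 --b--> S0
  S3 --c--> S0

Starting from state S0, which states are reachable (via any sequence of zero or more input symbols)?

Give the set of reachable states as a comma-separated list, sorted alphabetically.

Answer: S0, S1, S2, S3

Derivation:
BFS from S0:
  visit S0: S0--a-->S1 (new), S0--b-->S3 (new), S0--c-->S0 (seen)
  visit S1: S1--a-->S0 (seen), S1--b-->S2 (new), S1--c-->S2 (seen)
  visit S3: S3--a-->S3 (seen), S3--b-->S0 (seen), S3--c-->S0 (seen)
  visit S2: S2--a-->S2 (seen), S2--b-->S3 (seen), S2--c-->S3 (seen)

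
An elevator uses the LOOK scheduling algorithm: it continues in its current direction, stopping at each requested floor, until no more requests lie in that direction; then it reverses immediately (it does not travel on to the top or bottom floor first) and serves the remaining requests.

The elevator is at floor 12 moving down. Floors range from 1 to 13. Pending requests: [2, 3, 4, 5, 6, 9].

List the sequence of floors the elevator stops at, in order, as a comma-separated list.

Current: 12, moving DOWN
Serve below first (descending): [9, 6, 5, 4, 3, 2]
Then reverse, serve above (ascending): []

Answer: 9, 6, 5, 4, 3, 2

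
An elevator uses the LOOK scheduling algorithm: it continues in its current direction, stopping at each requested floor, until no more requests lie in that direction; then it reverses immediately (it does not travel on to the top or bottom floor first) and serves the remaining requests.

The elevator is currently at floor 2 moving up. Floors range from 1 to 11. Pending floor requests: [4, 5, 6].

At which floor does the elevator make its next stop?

Current floor: 2, direction: up
Requests above: [4, 5, 6]
Requests below: []
Moving up and requests lie above → nearest above is min([4, 5, 6]) = 4

Answer: 4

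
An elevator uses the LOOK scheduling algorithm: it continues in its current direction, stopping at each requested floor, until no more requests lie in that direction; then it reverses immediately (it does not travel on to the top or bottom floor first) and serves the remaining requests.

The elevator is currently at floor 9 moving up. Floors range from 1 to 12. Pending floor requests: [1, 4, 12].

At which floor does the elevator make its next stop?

Answer: 12

Derivation:
Current floor: 9, direction: up
Requests above: [12]
Requests below: [1, 4]
Moving up and requests lie above → nearest above is min([12]) = 12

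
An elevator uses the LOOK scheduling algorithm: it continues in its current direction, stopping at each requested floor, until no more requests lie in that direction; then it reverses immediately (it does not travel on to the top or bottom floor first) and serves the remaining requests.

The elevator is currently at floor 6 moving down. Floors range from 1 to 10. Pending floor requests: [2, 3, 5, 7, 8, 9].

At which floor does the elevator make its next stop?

Current floor: 6, direction: down
Requests above: [7, 8, 9]
Requests below: [2, 3, 5]
Moving down and requests lie below → nearest below is max([2, 3, 5]) = 5

Answer: 5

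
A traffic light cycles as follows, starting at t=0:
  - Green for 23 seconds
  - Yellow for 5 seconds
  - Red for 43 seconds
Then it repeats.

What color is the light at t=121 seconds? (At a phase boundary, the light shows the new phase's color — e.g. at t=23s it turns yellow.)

Cycle length = 23 + 5 + 43 = 71s
t = 121, phase_t = 121 mod 71 = 50
50 >= 28 → RED

Answer: red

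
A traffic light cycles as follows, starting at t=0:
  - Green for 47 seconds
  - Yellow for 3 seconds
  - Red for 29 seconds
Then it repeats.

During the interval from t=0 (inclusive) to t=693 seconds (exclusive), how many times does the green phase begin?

Cycle = 47+3+29 = 79s
green phase starts at t = k*79 + 0 for k=0,1,2,...
Need k*79+0 < 693 → k < 8.772
k ∈ {0, ..., 8} → 9 starts

Answer: 9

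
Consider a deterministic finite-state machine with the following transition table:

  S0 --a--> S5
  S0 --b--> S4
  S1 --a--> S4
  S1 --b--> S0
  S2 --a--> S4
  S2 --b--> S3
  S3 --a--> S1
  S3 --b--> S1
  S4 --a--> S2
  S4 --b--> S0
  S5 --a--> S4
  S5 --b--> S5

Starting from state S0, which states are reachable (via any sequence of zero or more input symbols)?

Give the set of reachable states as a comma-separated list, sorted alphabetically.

BFS from S0:
  visit S0: S0--a-->S5 (new), S0--b-->S4 (new)
  visit S5: S5--a-->S4 (seen), S5--b-->S5 (seen)
  visit S4: S4--a-->S2 (new), S4--b-->S0 (seen)
  visit S2: S2--a-->S4 (seen), S2--b-->S3 (new)
  visit S3: S3--a-->S1 (new), S3--b-->S1 (seen)
  visit S1: S1--a-->S4 (seen), S1--b-->S0 (seen)

Answer: S0, S1, S2, S3, S4, S5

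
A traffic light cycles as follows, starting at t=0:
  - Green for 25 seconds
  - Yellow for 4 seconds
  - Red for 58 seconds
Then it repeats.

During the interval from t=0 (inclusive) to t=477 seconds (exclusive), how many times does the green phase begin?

Answer: 6

Derivation:
Cycle = 25+4+58 = 87s
green phase starts at t = k*87 + 0 for k=0,1,2,...
Need k*87+0 < 477 → k < 5.483
k ∈ {0, ..., 5} → 6 starts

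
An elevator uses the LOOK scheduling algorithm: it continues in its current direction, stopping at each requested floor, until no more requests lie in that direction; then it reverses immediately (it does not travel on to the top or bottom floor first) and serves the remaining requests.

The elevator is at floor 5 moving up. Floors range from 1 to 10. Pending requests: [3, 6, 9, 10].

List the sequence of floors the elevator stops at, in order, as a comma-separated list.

Current: 5, moving UP
Serve above first (ascending): [6, 9, 10]
Then reverse, serve below (descending): [3]

Answer: 6, 9, 10, 3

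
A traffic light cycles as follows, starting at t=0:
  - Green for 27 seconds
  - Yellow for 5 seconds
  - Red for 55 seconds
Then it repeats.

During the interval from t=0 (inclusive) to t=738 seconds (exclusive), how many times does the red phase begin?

Answer: 9

Derivation:
Cycle = 27+5+55 = 87s
red phase starts at t = k*87 + 32 for k=0,1,2,...
Need k*87+32 < 738 → k < 8.115
k ∈ {0, ..., 8} → 9 starts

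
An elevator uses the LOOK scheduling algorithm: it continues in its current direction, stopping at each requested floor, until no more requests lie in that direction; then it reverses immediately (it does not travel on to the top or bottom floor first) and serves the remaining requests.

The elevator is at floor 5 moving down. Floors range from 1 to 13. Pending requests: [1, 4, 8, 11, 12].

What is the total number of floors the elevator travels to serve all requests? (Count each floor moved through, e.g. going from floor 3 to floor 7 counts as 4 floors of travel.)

Start at floor 5 moving down, LOOK stop order: [4, 1, 8, 11, 12]
  5 → 4: |4-5| = 1, total = 1
  4 → 1: |1-4| = 3, total = 4
  1 → 8: |8-1| = 7, total = 11
  8 → 11: |11-8| = 3, total = 14
  11 → 12: |12-11| = 1, total = 15

Answer: 15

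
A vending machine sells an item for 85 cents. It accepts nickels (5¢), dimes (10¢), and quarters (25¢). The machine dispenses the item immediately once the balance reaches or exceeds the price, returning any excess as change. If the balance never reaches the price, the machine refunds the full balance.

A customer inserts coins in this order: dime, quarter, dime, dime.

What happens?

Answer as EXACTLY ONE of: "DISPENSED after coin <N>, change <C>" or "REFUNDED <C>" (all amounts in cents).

Answer: REFUNDED 55

Derivation:
Price: 85¢
Coin 1 (dime, 10¢): balance = 10¢
Coin 2 (quarter, 25¢): balance = 35¢
Coin 3 (dime, 10¢): balance = 45¢
Coin 4 (dime, 10¢): balance = 55¢
All coins inserted, balance 55¢ < price 85¢ → REFUND 55¢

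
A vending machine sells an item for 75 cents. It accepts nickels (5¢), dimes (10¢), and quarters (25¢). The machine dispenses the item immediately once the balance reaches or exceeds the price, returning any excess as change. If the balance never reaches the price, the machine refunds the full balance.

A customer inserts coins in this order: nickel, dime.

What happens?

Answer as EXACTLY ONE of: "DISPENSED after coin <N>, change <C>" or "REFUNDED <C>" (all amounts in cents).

Answer: REFUNDED 15

Derivation:
Price: 75¢
Coin 1 (nickel, 5¢): balance = 5¢
Coin 2 (dime, 10¢): balance = 15¢
All coins inserted, balance 15¢ < price 75¢ → REFUND 15¢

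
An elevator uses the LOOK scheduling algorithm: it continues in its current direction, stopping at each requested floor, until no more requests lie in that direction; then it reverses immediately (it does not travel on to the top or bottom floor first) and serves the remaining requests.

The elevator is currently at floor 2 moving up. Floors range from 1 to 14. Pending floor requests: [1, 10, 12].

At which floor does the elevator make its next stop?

Current floor: 2, direction: up
Requests above: [10, 12]
Requests below: [1]
Moving up and requests lie above → nearest above is min([10, 12]) = 10

Answer: 10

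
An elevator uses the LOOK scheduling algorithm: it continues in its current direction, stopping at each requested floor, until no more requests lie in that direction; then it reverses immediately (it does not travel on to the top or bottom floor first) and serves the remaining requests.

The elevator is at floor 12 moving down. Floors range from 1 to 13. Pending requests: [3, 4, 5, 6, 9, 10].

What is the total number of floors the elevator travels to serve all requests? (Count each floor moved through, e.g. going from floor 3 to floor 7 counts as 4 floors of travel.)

Answer: 9

Derivation:
Start at floor 12 moving down, LOOK stop order: [10, 9, 6, 5, 4, 3]
  12 → 10: |10-12| = 2, total = 2
  10 → 9: |9-10| = 1, total = 3
  9 → 6: |6-9| = 3, total = 6
  6 → 5: |5-6| = 1, total = 7
  5 → 4: |4-5| = 1, total = 8
  4 → 3: |3-4| = 1, total = 9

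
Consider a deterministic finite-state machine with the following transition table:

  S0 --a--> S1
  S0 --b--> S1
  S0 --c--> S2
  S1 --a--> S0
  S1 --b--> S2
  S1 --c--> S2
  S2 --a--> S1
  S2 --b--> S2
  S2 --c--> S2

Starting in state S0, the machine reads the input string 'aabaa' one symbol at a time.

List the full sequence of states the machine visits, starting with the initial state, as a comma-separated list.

Answer: S0, S1, S0, S1, S0, S1

Derivation:
Start: S0
  read 'a': S0 --a--> S1
  read 'a': S1 --a--> S0
  read 'b': S0 --b--> S1
  read 'a': S1 --a--> S0
  read 'a': S0 --a--> S1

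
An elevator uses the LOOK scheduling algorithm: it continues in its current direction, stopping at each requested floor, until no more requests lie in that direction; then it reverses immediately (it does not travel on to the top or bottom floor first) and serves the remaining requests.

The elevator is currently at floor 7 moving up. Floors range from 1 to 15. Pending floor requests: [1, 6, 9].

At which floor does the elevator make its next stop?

Current floor: 7, direction: up
Requests above: [9]
Requests below: [1, 6]
Moving up and requests lie above → nearest above is min([9]) = 9

Answer: 9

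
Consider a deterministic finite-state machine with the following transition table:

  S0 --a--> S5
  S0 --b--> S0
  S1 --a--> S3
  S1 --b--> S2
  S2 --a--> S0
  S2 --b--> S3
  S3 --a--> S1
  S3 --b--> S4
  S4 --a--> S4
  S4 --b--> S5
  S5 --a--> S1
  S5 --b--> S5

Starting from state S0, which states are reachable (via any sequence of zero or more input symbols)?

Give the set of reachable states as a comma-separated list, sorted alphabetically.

Answer: S0, S1, S2, S3, S4, S5

Derivation:
BFS from S0:
  visit S0: S0--a-->S5 (new), S0--b-->S0 (seen)
  visit S5: S5--a-->S1 (new), S5--b-->S5 (seen)
  visit S1: S1--a-->S3 (new), S1--b-->S2 (new)
  visit S3: S3--a-->S1 (seen), S3--b-->S4 (new)
  visit S2: S2--a-->S0 (seen), S2--b-->S3 (seen)
  visit S4: S4--a-->S4 (seen), S4--b-->S5 (seen)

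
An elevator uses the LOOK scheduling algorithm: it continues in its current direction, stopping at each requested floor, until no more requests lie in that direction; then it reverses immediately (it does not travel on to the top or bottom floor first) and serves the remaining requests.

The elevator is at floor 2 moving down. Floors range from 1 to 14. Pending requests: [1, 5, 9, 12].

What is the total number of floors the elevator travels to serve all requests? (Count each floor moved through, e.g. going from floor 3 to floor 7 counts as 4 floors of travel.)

Start at floor 2 moving down, LOOK stop order: [1, 5, 9, 12]
  2 → 1: |1-2| = 1, total = 1
  1 → 5: |5-1| = 4, total = 5
  5 → 9: |9-5| = 4, total = 9
  9 → 12: |12-9| = 3, total = 12

Answer: 12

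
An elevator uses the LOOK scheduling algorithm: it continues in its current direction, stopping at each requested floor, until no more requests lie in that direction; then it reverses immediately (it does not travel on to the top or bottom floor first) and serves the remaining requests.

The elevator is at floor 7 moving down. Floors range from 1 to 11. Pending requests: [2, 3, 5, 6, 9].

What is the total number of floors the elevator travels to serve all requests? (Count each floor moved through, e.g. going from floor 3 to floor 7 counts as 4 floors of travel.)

Answer: 12

Derivation:
Start at floor 7 moving down, LOOK stop order: [6, 5, 3, 2, 9]
  7 → 6: |6-7| = 1, total = 1
  6 → 5: |5-6| = 1, total = 2
  5 → 3: |3-5| = 2, total = 4
  3 → 2: |2-3| = 1, total = 5
  2 → 9: |9-2| = 7, total = 12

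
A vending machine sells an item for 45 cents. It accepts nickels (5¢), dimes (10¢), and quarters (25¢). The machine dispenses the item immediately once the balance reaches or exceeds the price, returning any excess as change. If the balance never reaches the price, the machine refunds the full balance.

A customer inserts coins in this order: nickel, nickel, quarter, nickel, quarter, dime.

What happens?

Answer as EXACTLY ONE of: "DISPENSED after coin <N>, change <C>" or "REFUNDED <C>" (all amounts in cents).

Price: 45¢
Coin 1 (nickel, 5¢): balance = 5¢
Coin 2 (nickel, 5¢): balance = 10¢
Coin 3 (quarter, 25¢): balance = 35¢
Coin 4 (nickel, 5¢): balance = 40¢
Coin 5 (quarter, 25¢): balance = 65¢
  → balance >= price → DISPENSE, change = 65 - 45 = 20¢

Answer: DISPENSED after coin 5, change 20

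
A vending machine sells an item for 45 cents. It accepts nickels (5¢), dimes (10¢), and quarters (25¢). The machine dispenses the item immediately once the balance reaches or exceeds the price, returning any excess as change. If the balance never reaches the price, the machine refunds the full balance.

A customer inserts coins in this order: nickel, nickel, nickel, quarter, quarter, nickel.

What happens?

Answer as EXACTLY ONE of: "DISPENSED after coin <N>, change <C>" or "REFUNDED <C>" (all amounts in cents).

Answer: DISPENSED after coin 5, change 20

Derivation:
Price: 45¢
Coin 1 (nickel, 5¢): balance = 5¢
Coin 2 (nickel, 5¢): balance = 10¢
Coin 3 (nickel, 5¢): balance = 15¢
Coin 4 (quarter, 25¢): balance = 40¢
Coin 5 (quarter, 25¢): balance = 65¢
  → balance >= price → DISPENSE, change = 65 - 45 = 20¢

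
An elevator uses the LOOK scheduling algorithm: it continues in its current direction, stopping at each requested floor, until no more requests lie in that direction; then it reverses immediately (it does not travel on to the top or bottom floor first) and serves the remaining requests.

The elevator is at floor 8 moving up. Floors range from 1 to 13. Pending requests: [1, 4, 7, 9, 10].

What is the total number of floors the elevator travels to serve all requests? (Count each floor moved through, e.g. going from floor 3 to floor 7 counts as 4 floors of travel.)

Answer: 11

Derivation:
Start at floor 8 moving up, LOOK stop order: [9, 10, 7, 4, 1]
  8 → 9: |9-8| = 1, total = 1
  9 → 10: |10-9| = 1, total = 2
  10 → 7: |7-10| = 3, total = 5
  7 → 4: |4-7| = 3, total = 8
  4 → 1: |1-4| = 3, total = 11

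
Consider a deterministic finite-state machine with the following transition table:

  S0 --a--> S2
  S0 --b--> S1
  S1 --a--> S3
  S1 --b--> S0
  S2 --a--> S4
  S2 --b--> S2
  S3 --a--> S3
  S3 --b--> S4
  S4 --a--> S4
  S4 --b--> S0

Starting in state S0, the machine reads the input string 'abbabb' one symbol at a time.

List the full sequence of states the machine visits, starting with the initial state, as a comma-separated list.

Start: S0
  read 'a': S0 --a--> S2
  read 'b': S2 --b--> S2
  read 'b': S2 --b--> S2
  read 'a': S2 --a--> S4
  read 'b': S4 --b--> S0
  read 'b': S0 --b--> S1

Answer: S0, S2, S2, S2, S4, S0, S1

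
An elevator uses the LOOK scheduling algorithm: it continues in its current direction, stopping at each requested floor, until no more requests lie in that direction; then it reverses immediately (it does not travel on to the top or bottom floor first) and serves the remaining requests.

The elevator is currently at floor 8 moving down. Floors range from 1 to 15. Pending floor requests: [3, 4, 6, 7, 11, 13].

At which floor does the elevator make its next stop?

Answer: 7

Derivation:
Current floor: 8, direction: down
Requests above: [11, 13]
Requests below: [3, 4, 6, 7]
Moving down and requests lie below → nearest below is max([3, 4, 6, 7]) = 7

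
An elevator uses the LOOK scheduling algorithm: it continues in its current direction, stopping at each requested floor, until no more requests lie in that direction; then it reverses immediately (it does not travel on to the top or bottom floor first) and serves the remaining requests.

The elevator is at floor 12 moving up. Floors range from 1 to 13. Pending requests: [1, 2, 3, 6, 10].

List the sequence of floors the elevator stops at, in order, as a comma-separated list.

Answer: 10, 6, 3, 2, 1

Derivation:
Current: 12, moving UP
Serve above first (ascending): []
Then reverse, serve below (descending): [10, 6, 3, 2, 1]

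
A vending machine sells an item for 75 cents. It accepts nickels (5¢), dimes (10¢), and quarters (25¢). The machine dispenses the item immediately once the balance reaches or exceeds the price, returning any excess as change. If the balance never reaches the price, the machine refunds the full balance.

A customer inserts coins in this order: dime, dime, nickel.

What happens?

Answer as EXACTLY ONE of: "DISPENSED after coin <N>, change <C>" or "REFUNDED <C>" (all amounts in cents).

Answer: REFUNDED 25

Derivation:
Price: 75¢
Coin 1 (dime, 10¢): balance = 10¢
Coin 2 (dime, 10¢): balance = 20¢
Coin 3 (nickel, 5¢): balance = 25¢
All coins inserted, balance 25¢ < price 75¢ → REFUND 25¢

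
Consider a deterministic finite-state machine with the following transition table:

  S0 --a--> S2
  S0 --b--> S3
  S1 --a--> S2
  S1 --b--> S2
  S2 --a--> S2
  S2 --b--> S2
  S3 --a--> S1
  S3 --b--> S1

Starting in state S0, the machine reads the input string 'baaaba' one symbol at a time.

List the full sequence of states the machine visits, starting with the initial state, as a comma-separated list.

Answer: S0, S3, S1, S2, S2, S2, S2

Derivation:
Start: S0
  read 'b': S0 --b--> S3
  read 'a': S3 --a--> S1
  read 'a': S1 --a--> S2
  read 'a': S2 --a--> S2
  read 'b': S2 --b--> S2
  read 'a': S2 --a--> S2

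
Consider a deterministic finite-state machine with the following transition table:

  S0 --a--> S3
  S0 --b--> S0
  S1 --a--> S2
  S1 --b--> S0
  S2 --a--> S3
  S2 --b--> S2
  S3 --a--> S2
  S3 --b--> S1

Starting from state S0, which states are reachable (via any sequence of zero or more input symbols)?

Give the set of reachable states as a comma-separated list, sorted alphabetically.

BFS from S0:
  visit S0: S0--a-->S3 (new), S0--b-->S0 (seen)
  visit S3: S3--a-->S2 (new), S3--b-->S1 (new)
  visit S2: S2--a-->S3 (seen), S2--b-->S2 (seen)
  visit S1: S1--a-->S2 (seen), S1--b-->S0 (seen)

Answer: S0, S1, S2, S3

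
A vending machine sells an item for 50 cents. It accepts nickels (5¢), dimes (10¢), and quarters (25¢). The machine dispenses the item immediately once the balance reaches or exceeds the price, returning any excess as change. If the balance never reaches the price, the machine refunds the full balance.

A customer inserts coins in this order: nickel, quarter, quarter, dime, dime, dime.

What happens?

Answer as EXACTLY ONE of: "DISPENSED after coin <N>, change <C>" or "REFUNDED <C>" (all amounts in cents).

Answer: DISPENSED after coin 3, change 5

Derivation:
Price: 50¢
Coin 1 (nickel, 5¢): balance = 5¢
Coin 2 (quarter, 25¢): balance = 30¢
Coin 3 (quarter, 25¢): balance = 55¢
  → balance >= price → DISPENSE, change = 55 - 50 = 5¢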